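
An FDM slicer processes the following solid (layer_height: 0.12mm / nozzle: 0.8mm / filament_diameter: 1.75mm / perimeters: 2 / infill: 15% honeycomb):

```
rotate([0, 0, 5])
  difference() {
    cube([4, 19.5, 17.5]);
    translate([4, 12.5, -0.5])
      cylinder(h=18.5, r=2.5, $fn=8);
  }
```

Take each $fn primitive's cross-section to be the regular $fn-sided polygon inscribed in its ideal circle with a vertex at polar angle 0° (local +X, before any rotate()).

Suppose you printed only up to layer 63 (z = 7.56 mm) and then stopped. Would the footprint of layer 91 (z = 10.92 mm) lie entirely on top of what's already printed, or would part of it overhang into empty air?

entirely on top

Compare the two slices. At z = 7.56: the cube is present — its section is the full 4×19.5 rectangle (area 78.00 mm²); the r=2.5 cylinder at (4, 12.5) gives a regular 8-gon of circumradius 2.5 (constant along its height) (area = (8/2)·2.500²·sin(360°/8) = 17.68 mm²); Subtracting the remaining from the first: starting from the 4×19.5 cube (78.00 mm²), the r=2.5 cylinder at (4, 12.5) partially overlaps it — only the 8.84 mm² overlap (of its 17.68 mm²) is removed, clipping the outline — area = 69.16 mm²; (whole slice rotated 5° about Z — lengths, areas and connectivity unchanged). At z = 10.92: the cube (footprint 4×19.5) is included at this height (area 78.00 mm²); the cylinder at (4, 12.5): section is a regular 8-gon, circumradius r=2.5 (area = (8/2)·2.500²·sin(360°/8) = 17.68 mm²); Taking the first minus the rest: starting from the 4×19.5 cube (78.00 mm²), the r=2.5 cylinder at (4, 12.5) partially overlaps it — only the 8.84 mm² overlap (of its 17.68 mm²) is removed, clipping the outline — area = 69.16 mm²; (whole slice rotated 5° about Z — lengths, areas and connectivity unchanged). Checking containment: the cross-section at z = 10.92 is a subset of the cross-section at z = 7.56.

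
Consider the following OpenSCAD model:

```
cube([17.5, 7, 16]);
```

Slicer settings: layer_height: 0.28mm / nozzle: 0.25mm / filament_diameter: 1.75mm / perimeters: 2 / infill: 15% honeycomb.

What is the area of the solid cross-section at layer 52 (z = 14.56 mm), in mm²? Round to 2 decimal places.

At z = 14.56 mm: the 17.5×7 cube contributes its full rectangle (area 122.50 mm²). Overall, the cross-section is a single solid region. Net area = 122.50 mm².

122.50 mm²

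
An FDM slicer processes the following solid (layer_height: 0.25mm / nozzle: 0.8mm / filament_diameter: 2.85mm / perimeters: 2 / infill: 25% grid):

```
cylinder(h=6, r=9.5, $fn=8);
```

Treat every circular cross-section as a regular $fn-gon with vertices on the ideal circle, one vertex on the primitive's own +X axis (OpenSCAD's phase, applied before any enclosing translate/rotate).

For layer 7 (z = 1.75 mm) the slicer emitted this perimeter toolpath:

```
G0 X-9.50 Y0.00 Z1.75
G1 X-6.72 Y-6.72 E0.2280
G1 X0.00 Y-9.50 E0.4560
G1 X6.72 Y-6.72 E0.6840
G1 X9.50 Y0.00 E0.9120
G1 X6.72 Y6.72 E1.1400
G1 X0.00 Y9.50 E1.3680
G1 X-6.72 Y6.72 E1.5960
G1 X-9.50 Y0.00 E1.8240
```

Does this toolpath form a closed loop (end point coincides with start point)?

yes

Start point (G0): (-9.50, 0.00). End point (last G1): the path returns to the start — closed.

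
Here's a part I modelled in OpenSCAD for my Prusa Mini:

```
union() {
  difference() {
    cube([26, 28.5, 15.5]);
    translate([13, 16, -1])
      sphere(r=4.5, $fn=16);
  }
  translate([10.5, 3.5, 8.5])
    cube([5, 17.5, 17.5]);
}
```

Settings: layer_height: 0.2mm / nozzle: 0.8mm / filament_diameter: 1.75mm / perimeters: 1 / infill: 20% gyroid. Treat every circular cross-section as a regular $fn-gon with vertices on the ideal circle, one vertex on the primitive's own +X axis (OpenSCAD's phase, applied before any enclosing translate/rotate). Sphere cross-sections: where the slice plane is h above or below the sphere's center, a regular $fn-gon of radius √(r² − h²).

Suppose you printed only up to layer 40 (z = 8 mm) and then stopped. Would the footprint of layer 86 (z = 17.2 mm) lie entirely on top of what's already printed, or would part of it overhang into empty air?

entirely on top

Compare the two slices. At z = 8: the cube is present — its section is the full 26×28.5 rectangle (area 741.00 mm²); the sphere at (13, 16) is not intersected at this z (|z−center|=9.000 > r=4.5); Subtracting the remaining from the first: none of the subtracted shapes is present at this height, so the 26×28.5 cube is unchanged — area = 741.00 mm²; the cube at (10.5, 3.5) does not reach this height (z outside [8.5, 26]); Merging all regions: only that combined region is present, so the union is just that shape — area = 741.00 mm². At z = 17.2: the cube is not intersected at this z (z outside [0, 15.5]); the sphere at (13, 16) does not reach this height (|z−center|=18.200 > r=4.5); After the difference (first − rest): the first operand is absent here, so nothing remains; the 5×17.5 cube at (10.5, 3.5) contributes its full rectangle (area 87.50 mm²); Combining (union): only the 5×17.5 cube at (10.5, 3.5) is present, so the union is just that shape — area = 87.50 mm². Checking containment: the cross-section at z = 17.2 is a subset of the cross-section at z = 8.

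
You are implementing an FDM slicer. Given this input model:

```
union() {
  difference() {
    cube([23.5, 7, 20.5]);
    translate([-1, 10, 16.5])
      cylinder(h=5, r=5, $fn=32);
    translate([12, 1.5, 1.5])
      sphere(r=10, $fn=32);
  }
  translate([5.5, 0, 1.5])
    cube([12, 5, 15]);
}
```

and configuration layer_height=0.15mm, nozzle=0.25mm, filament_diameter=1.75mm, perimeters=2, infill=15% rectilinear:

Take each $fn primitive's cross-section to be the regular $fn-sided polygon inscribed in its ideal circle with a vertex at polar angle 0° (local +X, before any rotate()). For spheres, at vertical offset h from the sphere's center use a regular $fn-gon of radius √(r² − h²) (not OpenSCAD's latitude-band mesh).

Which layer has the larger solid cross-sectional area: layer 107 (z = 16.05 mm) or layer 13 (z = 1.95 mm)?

Layer 107 (z = 16.05): the cube (footprint 23.5×7) is included at this height (area 164.50 mm²); the cylinder at (-1, 10) does not reach this height (z outside [16.5, 21.5]); the sphere at (12, 1.5) does not reach this height (|z−center|=14.550 > r=10); Subtracting the remaining from the first: none of the subtracted shapes is present at this height, so the 23.5×7 cube is unchanged — area = 164.50 mm²; the cube at (5.5, 0) is present — its section is the full 12×5 rectangle (area 60.00 mm²); Merging all regions: the 12×5 cube at (5.5, 0) lies entirely inside the result so far, so the union is just the result so far — area = 164.50 mm². So its area = 164.50 mm². Layer 13 (z = 1.95): the 23.5×7 cube contributes its full rectangle (area 164.50 mm²); the cylinder at (-1, 10) is absent (z outside [16.5, 21.5]); the r=10 sphere at (12, 1.5) contributes a regular 32-gon of circumradius √(10²−0.45²) = 9.990 (area = (32/2)·9.990²·sin(360°/32) = 311.51 mm²); Taking the first minus the rest: starting from the 23.5×7 cube (164.50 mm²), the r=10 sphere at (12, 1.5) partially overlaps it — only the 133.42 mm² overlap (of its 311.51 mm²) is removed, clipping the outline — area = 31.08 mm²; the cube at (5.5, 0) (footprint 12×5) is included at this height (area 60.00 mm²); Taking the union: the 2 present regions are separate (no shared area or edge), so areas and boundary lengths simply add and each stays a separate island — area = 91.08 mm². So its area = 91.08 mm². Layer 107 is larger (164.50 vs 91.08 mm²).

layer 107 (z = 16.05 mm)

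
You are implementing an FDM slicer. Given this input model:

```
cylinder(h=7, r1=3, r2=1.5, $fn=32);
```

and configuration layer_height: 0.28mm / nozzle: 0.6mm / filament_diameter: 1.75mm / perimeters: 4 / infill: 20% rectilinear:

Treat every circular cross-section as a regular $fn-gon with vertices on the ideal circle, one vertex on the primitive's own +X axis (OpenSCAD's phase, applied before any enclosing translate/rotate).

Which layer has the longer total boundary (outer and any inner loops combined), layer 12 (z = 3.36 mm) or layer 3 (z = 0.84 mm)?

Layer 12 (z = 3.36): the cone (r1=3→r2=1.5) has section circumradius 2.280 here — a regular 32-gon (perimeter = 2·32·2.280·sin(180°/32) = 14.30 mm). So its perimeter = 14.30 mm. Layer 3 (z = 0.84): the cone: at t=0.120 of its height the radius interpolates to r₁+(r₂−r₁)t = 2.820, giving a regular 32-gon of that circumradius (perimeter = 2·32·2.820·sin(180°/32) = 17.69 mm). So its perimeter = 17.69 mm. Layer 3 is larger (17.69 vs 14.30 mm).

layer 3 (z = 0.84 mm)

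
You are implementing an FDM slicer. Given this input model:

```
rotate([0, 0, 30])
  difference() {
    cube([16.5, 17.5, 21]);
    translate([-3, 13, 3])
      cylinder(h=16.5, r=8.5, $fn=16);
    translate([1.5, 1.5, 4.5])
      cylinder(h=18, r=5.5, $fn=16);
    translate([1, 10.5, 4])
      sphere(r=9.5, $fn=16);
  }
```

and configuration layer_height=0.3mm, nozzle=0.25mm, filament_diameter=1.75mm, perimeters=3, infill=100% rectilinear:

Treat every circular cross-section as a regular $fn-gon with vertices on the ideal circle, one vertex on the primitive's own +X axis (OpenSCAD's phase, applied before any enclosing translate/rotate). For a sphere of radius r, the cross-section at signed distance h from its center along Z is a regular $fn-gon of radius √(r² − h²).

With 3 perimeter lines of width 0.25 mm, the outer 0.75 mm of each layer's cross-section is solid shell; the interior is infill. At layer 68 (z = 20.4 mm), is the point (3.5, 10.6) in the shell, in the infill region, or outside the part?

At z = 20.4 mm: the cube is present — its section is the full 16.5×17.5 rectangle; the cylinder at (-3, 13) does not reach this height (z outside [3, 19.5]); the cylinder at (1.5, 1.5): section is a regular 16-gon, circumradius r=5.5; the sphere at (1, 10.5) does not reach this height (|z−center|=16.400 > r=9.5); Taking the first minus the rest: starting from the 16.5×17.5 cube, the r=5.5 cylinder at (1.5, 1.5) partially overlaps it — only the 41.45 mm² overlap (of its 92.61 mm²) is removed, clipping the outline — 1 connected region; (whole slice rotated 30° about Z — lengths, areas and connectivity unchanged). Overall, the cross-section is a single solid region. Undo the 30° rotation: the query point maps to (8.331, 7.430) in the un-rotated model frame. The nearest boundary edge runs (6.58, 3.60)→(5.39, 5.39); distance from the point to it = 3.58 mm. The point is inside the cross-section and 3.58 mm from the nearest boundary — more than the 0.75 mm shell width (3 × 0.25), so it's in the infill interior.

infill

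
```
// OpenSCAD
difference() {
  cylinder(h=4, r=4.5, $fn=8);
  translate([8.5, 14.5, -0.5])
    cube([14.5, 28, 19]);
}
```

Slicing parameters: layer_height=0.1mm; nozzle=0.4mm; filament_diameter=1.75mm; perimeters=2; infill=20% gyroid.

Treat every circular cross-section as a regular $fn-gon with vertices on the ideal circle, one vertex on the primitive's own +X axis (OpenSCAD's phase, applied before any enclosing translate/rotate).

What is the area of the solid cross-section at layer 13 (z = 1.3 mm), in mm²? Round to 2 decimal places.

57.28 mm²

At z = 1.3 mm: the r=4.5 cylinder contributes a regular 8-gon of circumradius 4.5 (area = (8/2)·4.500²·sin(360°/8) = 57.28 mm²); the cube at (8.5, 14.5) is present — its section is the full 14.5×28 rectangle (area 406.00 mm²); Subtracting the remaining from the first: starting from the r=4.5 cylinder (57.28 mm²), the 14.5×28 cube at (8.5, 14.5) misses the remaining region (no effect) — area = 57.28 mm². Overall, the cross-section is a single solid region. Net area = 57.28 mm².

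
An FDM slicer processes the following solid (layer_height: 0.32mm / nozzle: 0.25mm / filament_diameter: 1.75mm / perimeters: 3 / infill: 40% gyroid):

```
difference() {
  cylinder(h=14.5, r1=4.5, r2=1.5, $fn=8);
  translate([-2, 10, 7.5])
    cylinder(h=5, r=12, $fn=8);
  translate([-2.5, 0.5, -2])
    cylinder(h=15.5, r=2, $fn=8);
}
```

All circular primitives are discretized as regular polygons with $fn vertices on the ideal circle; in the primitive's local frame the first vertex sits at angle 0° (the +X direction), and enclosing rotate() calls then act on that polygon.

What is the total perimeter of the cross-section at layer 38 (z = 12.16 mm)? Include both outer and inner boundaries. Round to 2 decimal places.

At z = 12.16 mm: the cone (r1=4.5→r2=1.5) has section circumradius 1.984 here — a regular 8-gon (perimeter = 2·8·1.984·sin(180°/8) = 12.15 mm); the cylinder at (-2, 10): section is a regular 8-gon, circumradius r=12 (perimeter = 2·8·12.000·sin(180°/8) = 73.48 mm); the r=2 cylinder at (-2.5, 0.5) gives a regular 8-gon of circumradius 2 (constant along its height) (perimeter = 2·8·2.000·sin(180°/8) = 12.25 mm); Taking the first minus the rest: starting from the cone, the r=12 cylinder at (-2, 10) partially overlaps it — only the 9.43 mm² overlap (of its 407.29 mm²) is removed, clipping the outline; the r=2 cylinder at (-2.5, 0.5) misses the remaining region (no effect) — boundary = 6.66 mm. Overall, the cross-section is a single solid region. Total boundary length (outer) = 6.66 mm.

6.66 mm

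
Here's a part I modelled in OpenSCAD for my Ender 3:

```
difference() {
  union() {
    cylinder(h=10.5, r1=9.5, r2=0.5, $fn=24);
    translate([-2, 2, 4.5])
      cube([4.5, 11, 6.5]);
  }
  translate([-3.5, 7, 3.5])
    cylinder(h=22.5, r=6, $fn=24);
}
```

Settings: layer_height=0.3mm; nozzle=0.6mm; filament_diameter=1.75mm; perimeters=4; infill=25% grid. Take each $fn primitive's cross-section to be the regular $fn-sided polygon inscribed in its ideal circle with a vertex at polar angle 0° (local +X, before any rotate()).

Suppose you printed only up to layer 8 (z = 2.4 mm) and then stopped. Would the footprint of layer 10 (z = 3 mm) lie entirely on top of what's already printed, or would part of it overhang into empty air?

entirely on top

Compare the two slices. At z = 2.4: the cone contributes a regular 24-gon of circumradius 7.443 (interpolated between r1=9.5 and r2=0.5 at t=0.229) (area = (24/2)·7.443²·sin(360°/24) = 172.05 mm²); the cube at (-2, 2) is not intersected at this z (z outside [4.5, 11]); Merging all regions: only the cone is present, so the union is just that shape — area = 172.05 mm²; the cylinder at (-3.5, 7) is not intersected at this z (z outside [3.5, 26]); After the difference (first − rest): none of the subtracted shapes is present at this height, so the result so far is unchanged — area = 172.05 mm². At z = 3: the cone: at t=0.286 of its height the radius interpolates to r₁+(r₂−r₁)t = 6.929, giving a regular 24-gon of that circumradius (area = (24/2)·6.929²·sin(360°/24) = 149.10 mm²); the cube at (-2, 2) does not reach this height (z outside [4.5, 11]); Combining (union): only the cone is present, so the union is just that shape — area = 149.10 mm²; the cylinder at (-3.5, 7) is absent (z outside [3.5, 26]); Subtracting the remaining from the first: none of the subtracted shapes is present at this height, so the result so far is unchanged — area = 149.10 mm². Checking containment: the cross-section at z = 3 is a subset of the cross-section at z = 2.4.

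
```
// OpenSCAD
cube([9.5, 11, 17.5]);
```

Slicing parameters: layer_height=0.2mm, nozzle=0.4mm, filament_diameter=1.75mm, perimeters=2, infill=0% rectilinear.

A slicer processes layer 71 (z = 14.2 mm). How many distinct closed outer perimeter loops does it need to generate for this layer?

At z = 14.2 mm: the cube (footprint 9.5×11) is included at this height. The result has 1 disconnected region.

1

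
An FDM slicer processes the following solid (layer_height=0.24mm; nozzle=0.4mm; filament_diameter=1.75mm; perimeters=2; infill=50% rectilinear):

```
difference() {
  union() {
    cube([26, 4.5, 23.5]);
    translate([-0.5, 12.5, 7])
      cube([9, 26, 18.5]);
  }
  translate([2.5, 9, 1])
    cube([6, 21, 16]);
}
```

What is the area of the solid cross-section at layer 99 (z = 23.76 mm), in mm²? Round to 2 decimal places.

234.00 mm²

At z = 23.76 mm: the cube is not intersected at this z (z outside [0, 23.5]); the cube at (-0.5, 12.5) (footprint 9×26) is included at this height (area 234.00 mm²); Merging all regions: only the 9×26 cube at (-0.5, 12.5) is present, so the union is just that shape — area = 234.00 mm²; the cube at (2.5, 9) does not reach this height (z outside [1, 17]); Subtracting the remaining from the first: none of the subtracted shapes is present at this height, so the result so far is unchanged — area = 234.00 mm². Overall, the cross-section is a single solid region. Net area = 234.00 mm².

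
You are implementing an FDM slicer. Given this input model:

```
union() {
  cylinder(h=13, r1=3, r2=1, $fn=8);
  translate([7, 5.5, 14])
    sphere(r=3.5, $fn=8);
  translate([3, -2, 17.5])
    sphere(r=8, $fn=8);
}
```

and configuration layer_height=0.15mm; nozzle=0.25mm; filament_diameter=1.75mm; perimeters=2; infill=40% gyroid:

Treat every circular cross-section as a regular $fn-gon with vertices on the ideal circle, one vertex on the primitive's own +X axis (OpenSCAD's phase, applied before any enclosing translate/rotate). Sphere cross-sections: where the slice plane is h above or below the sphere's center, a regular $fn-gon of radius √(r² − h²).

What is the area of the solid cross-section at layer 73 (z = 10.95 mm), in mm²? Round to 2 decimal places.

68.78 mm²

At z = 10.95 mm: the cone (r1=3→r2=1) has section circumradius 1.315 here — a regular 8-gon (area = (8/2)·1.315²·sin(360°/8) = 4.89 mm²); the r=3.5 sphere at (7, 5.5) contributes a regular 8-gon of circumradius √(3.5²−3.05²) = 1.717 (area = (8/2)·1.717²·sin(360°/8) = 8.34 mm²); the r=8 sphere at (3, -2) contributes a regular 8-gon of circumradius √(8²−6.55²) = 4.593 (area = (8/2)·4.593²·sin(360°/8) = 59.67 mm²); Combining (union): the regions partially overlap — summed areas 72.90 mm² minus the doubly-counted overlap 4.12 mm² gives 68.78 mm² — area = 68.78 mm². Overall, the cross-section has 2 separate islands. Net area = 68.78 mm².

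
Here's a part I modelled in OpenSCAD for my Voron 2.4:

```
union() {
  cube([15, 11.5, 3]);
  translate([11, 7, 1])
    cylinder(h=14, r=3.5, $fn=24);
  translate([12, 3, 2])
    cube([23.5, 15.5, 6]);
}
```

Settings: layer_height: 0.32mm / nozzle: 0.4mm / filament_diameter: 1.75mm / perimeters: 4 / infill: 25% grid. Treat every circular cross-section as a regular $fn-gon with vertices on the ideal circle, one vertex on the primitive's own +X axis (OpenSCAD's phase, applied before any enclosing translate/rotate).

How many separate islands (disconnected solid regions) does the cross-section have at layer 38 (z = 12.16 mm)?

1

At z = 12.16 mm: the cube does not reach this height (z outside [0, 3]); the cylinder at (11, 7): section is a regular 24-gon, circumradius r=3.5; the cube at (12, 3) does not reach this height (z outside [2, 8]); Combining (union): only the r=3.5 cylinder at (11, 7) is present, so the union is just that shape — 1 connected region. Overall, the cross-section is a single solid region. Island count = 1.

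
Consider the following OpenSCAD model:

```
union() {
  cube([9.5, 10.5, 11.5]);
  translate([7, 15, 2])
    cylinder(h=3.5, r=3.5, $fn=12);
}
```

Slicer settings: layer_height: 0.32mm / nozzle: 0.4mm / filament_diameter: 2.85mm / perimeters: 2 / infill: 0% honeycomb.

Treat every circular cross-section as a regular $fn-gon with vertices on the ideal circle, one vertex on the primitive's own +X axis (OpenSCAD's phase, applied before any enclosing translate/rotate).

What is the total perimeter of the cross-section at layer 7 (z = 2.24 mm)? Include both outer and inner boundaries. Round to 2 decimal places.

61.74 mm

At z = 2.24 mm: the cube (footprint 9.5×10.5) is included at this height (perimeter 40.00 mm); the r=3.5 cylinder at (7, 15) contributes a regular 12-gon of circumradius 3.5 (perimeter = 2·12·3.500·sin(180°/12) = 21.74 mm); Combining (union): the 2 present regions are separate (no shared area or edge), so areas and boundary lengths simply add and each stays a separate island — boundary = 61.74 mm. Overall, the cross-section has 2 separate islands. Total boundary length (outer) = 61.74 mm.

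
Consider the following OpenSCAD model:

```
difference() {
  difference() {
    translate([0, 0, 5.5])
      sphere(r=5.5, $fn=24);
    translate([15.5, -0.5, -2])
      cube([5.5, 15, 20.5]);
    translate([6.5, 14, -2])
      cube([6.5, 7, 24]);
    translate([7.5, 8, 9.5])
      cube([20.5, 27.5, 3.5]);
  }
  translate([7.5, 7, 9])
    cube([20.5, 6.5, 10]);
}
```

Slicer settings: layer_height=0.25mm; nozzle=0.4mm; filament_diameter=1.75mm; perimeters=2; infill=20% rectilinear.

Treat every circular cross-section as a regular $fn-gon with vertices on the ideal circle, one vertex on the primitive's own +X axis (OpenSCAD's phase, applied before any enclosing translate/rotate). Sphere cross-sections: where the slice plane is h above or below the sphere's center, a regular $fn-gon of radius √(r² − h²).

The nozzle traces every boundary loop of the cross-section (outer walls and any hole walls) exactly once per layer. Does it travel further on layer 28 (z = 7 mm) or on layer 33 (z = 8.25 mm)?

Layer 28 (z = 7): the r=5.5 sphere contributes a regular 24-gon of circumradius √(5.5²−1.5²) = 5.292 (perimeter = 2·24·5.292·sin(180°/24) = 33.15 mm); the 5.5×15 cube at (15.5, -0.5) contributes its full rectangle (perimeter 41.00 mm); the 6.5×7 cube at (6.5, 14) contributes its full rectangle (perimeter 27.00 mm); the cube at (7.5, 8) is absent (z outside [9.5, 13]); After the difference (first − rest): starting from the r=5.5 sphere, the 5.5×15 cube at (15.5, -0.5) misses the remaining region (no effect); the 6.5×7 cube at (6.5, 14) misses the remaining region (no effect) — boundary = 33.15 mm; the cube at (7.5, 7) is absent (z outside [9, 19]); Subtracting the remaining from the first: none of the subtracted shapes is present at this height, so the result so far is unchanged — boundary = 33.15 mm. So its perimeter = 33.15 mm. Layer 33 (z = 8.25): the r=5.5 sphere contributes a regular 24-gon of circumradius √(5.5²−2.75²) = 4.763 (perimeter = 2·24·4.763·sin(180°/24) = 29.84 mm); the cube at (15.5, -0.5) is present — its section is the full 5.5×15 rectangle (perimeter 41.00 mm); the cube at (6.5, 14) (footprint 6.5×7) is included at this height (perimeter 27.00 mm); the cube at (7.5, 8) is not intersected at this z (z outside [9.5, 13]); After the difference (first − rest): starting from the r=5.5 sphere, the 5.5×15 cube at (15.5, -0.5) misses the remaining region (no effect); the 6.5×7 cube at (6.5, 14) misses the remaining region (no effect) — boundary = 29.84 mm; the cube at (7.5, 7) is absent (z outside [9, 19]); After the difference (first − rest): none of the subtracted shapes is present at this height, so the result so far is unchanged — boundary = 29.84 mm. So its perimeter = 29.84 mm. Layer 28 is larger (33.15 vs 29.84 mm).

layer 28 (z = 7 mm)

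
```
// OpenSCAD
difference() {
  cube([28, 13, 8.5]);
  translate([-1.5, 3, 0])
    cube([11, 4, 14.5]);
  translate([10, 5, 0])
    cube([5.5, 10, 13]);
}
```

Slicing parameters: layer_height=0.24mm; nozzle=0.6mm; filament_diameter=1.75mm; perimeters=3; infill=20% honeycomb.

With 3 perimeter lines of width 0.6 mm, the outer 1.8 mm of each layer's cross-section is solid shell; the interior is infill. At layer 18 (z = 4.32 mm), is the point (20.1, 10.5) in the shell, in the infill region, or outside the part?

infill

At z = 4.32 mm: the 28×13 cube contributes its full rectangle; the cube at (-1.5, 3) is present — its section is the full 11×4 rectangle; the 5.5×10 cube at (10, 5) contributes its full rectangle; After the difference (first − rest): starting from the 28×13 cube, the 11×4 cube at (-1.5, 3) partially overlaps it — only the 38.00 mm² overlap (of its 44.00 mm²) is removed, clipping the outline; the 5.5×10 cube at (10, 5) partially overlaps it — only the 44.00 mm² overlap (of its 55.00 mm²) is removed, clipping the outline — 1 connected region. Overall, the cross-section is a single solid region. The nearest boundary edge runs (15.50, 13.00)→(28.00, 13.00); distance from the point to it = 2.50 mm. The point is inside the cross-section and 2.50 mm from the nearest boundary — more than the 1.8 mm shell width (3 × 0.6), so it's in the infill interior.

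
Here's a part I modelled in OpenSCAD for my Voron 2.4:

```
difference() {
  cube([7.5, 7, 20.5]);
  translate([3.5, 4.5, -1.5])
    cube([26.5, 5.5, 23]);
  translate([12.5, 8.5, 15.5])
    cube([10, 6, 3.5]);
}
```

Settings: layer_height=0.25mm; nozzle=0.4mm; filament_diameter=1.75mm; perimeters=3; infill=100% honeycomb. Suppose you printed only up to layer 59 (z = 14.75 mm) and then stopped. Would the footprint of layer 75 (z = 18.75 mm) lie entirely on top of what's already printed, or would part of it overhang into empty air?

Compare the two slices. At z = 14.75: the 7.5×7 cube contributes its full rectangle (area 52.50 mm²); the 26.5×5.5 cube at (3.5, 4.5) contributes its full rectangle (area 145.75 mm²); the cube at (12.5, 8.5) is absent (z outside [15.5, 19]); After the difference (first − rest): starting from the 7.5×7 cube (52.50 mm²), the 26.5×5.5 cube at (3.5, 4.5) partially overlaps it — only the 10.00 mm² overlap (of its 145.75 mm²) is removed, clipping the outline — area = 42.50 mm². At z = 18.75: the 7.5×7 cube contributes its full rectangle (area 52.50 mm²); the cube at (3.5, 4.5) (footprint 26.5×5.5) is included at this height (area 145.75 mm²); the cube at (12.5, 8.5) (footprint 10×6) is included at this height (area 60.00 mm²); After the difference (first − rest): starting from the 7.5×7 cube (52.50 mm²), the 26.5×5.5 cube at (3.5, 4.5) partially overlaps it — only the 10.00 mm² overlap (of its 145.75 mm²) is removed, clipping the outline; the 10×6 cube at (12.5, 8.5) misses the remaining region (no effect) — area = 42.50 mm². Checking containment: the cross-section at z = 18.75 is a subset of the cross-section at z = 14.75.

entirely on top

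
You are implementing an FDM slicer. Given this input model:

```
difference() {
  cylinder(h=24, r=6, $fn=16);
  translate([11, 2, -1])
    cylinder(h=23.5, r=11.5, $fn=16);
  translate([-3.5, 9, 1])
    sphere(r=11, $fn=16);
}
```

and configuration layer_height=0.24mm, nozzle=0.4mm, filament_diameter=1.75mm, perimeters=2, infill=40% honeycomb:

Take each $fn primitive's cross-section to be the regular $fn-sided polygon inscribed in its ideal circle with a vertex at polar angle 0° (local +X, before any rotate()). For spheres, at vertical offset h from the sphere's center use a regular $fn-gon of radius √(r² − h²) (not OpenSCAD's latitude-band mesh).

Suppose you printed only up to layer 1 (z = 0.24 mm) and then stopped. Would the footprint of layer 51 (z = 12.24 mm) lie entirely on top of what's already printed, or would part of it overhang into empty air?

part overhangs

Compare the two slices. At z = 0.24: the r=6 cylinder contributes a regular 16-gon of circumradius 6 (area = (16/2)·6.000²·sin(360°/16) = 110.21 mm²); the cylinder at (11, 2): section is a regular 16-gon, circumradius r=11.5 (area = (16/2)·11.500²·sin(360°/16) = 404.88 mm²); the r=11 sphere at (-3.5, 9) contributes a regular 16-gon of circumradius √(11²−0.76²) = 10.974 (area = (16/2)·10.974²·sin(360°/16) = 368.67 mm²); Taking the first minus the rest: starting from the r=6 cylinder (110.21 mm²), the r=11.5 cylinder at (11, 2) partially overlaps it — only the 50.80 mm² overlap (of its 404.88 mm²) is removed, clipping the outline; the r=11 sphere at (-3.5, 9) partially overlaps it — only the 36.34 mm² overlap (of its 368.67 mm²) is removed, clipping the outline — area = 23.07 mm². At z = 12.24: the cylinder: section is a regular 16-gon, circumradius r=6 (area = (16/2)·6.000²·sin(360°/16) = 110.21 mm²); the r=11.5 cylinder at (11, 2) contributes a regular 16-gon of circumradius 11.5 (area = (16/2)·11.500²·sin(360°/16) = 404.88 mm²); the sphere at (-3.5, 9) is not intersected at this z (|z−center|=11.240 > r=11); After the difference (first − rest): starting from the r=6 cylinder (110.21 mm²), the r=11.5 cylinder at (11, 2) partially overlaps it — only the 50.80 mm² overlap (of its 404.88 mm²) is removed, clipping the outline — area = 59.41 mm². Checking containment: at z = 12.24 the cross-section extends beyond the z = 0.24 cross-section by about 36.34 mm².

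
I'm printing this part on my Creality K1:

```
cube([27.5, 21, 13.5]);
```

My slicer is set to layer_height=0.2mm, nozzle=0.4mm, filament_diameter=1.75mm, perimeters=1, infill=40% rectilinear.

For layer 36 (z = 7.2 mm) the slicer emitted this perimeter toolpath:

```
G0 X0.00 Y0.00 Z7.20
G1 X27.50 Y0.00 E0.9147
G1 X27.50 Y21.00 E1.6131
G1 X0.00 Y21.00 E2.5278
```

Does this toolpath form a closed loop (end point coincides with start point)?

no

Start point (G0): (0.00, 0.00). End point (last G1): the path does not return to the start — open.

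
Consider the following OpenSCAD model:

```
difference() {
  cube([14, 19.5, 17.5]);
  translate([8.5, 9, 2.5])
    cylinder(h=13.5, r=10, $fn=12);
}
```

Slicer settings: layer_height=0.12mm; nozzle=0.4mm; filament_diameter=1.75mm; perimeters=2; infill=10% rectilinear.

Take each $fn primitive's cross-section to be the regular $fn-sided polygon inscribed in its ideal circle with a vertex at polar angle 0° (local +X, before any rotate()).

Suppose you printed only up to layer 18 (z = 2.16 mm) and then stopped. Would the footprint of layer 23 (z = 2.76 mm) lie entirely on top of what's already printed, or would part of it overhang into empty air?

entirely on top

Compare the two slices. At z = 2.16: the 14×19.5 cube contributes its full rectangle (area 273.00 mm²); the cylinder at (8.5, 9) is not intersected at this z (z outside [2.5, 16]); Subtracting the remaining from the first: none of the subtracted shapes is present at this height, so the 14×19.5 cube is unchanged — area = 273.00 mm². At z = 2.76: the cube is present — its section is the full 14×19.5 rectangle (area 273.00 mm²); the r=10 cylinder at (8.5, 9) gives a regular 12-gon of circumradius 10 (constant along its height) (area = (12/2)·10.000²·sin(360°/12) = 300.00 mm²); Subtracting the remaining from the first: starting from the 14×19.5 cube (273.00 mm²), the r=10 cylinder at (8.5, 9) partially overlaps it — only the 239.65 mm² overlap (of its 300.00 mm²) is removed, clipping the outline — area = 33.35 mm². Checking containment: the cross-section at z = 2.76 is a subset of the cross-section at z = 2.16.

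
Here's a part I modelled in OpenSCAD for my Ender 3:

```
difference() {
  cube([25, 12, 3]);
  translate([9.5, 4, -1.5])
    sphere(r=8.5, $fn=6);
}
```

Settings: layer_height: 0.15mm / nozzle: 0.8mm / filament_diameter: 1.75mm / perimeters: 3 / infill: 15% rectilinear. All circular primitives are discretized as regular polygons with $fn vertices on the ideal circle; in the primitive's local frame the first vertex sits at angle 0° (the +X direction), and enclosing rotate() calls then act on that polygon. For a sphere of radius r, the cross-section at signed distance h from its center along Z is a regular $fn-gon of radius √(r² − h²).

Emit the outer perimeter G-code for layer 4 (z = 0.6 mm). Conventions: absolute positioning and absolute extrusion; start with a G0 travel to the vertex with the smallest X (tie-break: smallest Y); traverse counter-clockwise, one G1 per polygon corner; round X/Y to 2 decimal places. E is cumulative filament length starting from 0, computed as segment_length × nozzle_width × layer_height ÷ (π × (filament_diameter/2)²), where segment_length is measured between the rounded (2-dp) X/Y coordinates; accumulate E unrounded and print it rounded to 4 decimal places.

G0 X0.00 Y0.00 Z0.60
G1 X3.57 Y0.00 E0.1781
G1 X1.26 Y4.00 E0.4086
G1 X5.38 Y11.13 E0.8194
G1 X13.62 Y11.13 E1.2305
G1 X17.74 Y4.00 E1.6413
G1 X15.43 Y0.00 E1.8718
G1 X25.00 Y0.00 E2.3492
G1 X25.00 Y12.00 E2.9479
G1 X0.00 Y12.00 E4.1952
G1 X0.00 Y0.00 E4.7938

At z = 0.6 mm: the cube is present — its section is the full 25×12 rectangle; the sphere at (9.5, 4): section is a regular 6-gon, circumradius = √(r²−h²) = √(8.5²−2.1²) = 8.237; After the difference (first − rest): starting from the 25×12 cube, the r=8.5 sphere at (9.5, 4) partially overlaps it — only the 144.78 mm² overlap (of its 176.25 mm²) is removed, clipping the outline — 1 connected region. The outline is a single polygon with 10 vertices. Extrusion per mm of travel: 0.8 × 0.15 / (π × 0.875²) = 0.049890. Accumulating E over each segment gives final E = 4.7938.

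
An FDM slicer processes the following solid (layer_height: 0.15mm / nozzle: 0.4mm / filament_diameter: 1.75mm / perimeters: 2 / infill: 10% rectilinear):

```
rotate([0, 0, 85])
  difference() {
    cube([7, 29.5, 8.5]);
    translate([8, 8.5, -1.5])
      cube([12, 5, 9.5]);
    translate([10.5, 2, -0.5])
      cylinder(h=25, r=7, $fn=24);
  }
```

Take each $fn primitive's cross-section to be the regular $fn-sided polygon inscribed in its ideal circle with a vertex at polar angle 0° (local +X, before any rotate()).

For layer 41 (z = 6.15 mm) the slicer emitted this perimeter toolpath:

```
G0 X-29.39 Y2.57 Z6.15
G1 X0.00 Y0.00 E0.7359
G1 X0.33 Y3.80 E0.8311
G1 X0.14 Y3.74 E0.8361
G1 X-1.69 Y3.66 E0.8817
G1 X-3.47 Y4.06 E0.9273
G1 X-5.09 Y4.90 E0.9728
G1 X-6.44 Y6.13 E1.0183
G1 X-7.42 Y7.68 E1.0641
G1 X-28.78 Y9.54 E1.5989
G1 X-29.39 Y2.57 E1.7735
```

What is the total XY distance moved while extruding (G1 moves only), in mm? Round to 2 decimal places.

Sum the Euclidean lengths of each G1 segment: total = 71.09 mm.

71.09 mm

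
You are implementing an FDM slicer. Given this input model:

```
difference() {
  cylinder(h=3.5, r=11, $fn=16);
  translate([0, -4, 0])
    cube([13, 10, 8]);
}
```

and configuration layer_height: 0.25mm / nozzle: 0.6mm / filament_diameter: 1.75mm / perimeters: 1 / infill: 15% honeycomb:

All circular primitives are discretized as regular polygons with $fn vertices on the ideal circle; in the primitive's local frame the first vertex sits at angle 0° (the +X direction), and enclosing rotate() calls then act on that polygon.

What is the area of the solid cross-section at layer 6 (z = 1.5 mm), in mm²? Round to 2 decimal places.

At z = 1.5 mm: the cylinder: section is a regular 16-gon, circumradius r=11 (area = (16/2)·11.000²·sin(360°/16) = 370.44 mm²); the 13×10 cube at (0, -4) contributes its full rectangle (area 130.00 mm²); Subtracting the remaining from the first: starting from the r=11 cylinder (370.44 mm²), the 13×10 cube at (0, -4) partially overlaps it — only the 104.08 mm² overlap (of its 130.00 mm²) is removed, clipping the outline — area = 266.36 mm². Overall, the cross-section is a single solid region. Net area = 266.36 mm².

266.36 mm²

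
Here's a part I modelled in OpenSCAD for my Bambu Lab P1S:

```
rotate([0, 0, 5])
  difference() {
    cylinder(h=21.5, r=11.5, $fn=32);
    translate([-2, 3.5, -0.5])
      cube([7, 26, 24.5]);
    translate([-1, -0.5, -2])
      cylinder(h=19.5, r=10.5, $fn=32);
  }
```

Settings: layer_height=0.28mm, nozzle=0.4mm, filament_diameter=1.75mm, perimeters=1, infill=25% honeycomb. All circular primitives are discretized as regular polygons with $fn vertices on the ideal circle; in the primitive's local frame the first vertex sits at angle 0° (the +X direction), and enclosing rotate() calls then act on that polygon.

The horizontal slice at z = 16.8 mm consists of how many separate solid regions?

2

At z = 16.8 mm: the cylinder: section is a regular 32-gon, circumradius r=11.5; the 7×26 cube at (-2, 3.5) contributes its full rectangle; the r=10.5 cylinder at (-1, -0.5) contributes a regular 32-gon of circumradius 10.5; Taking the first minus the rest: starting from the r=11.5 cylinder, the 7×26 cube at (-2, 3.5) partially overlaps it — only the 53.75 mm² overlap (of its 182.00 mm²) is removed, clipping the outline; the r=10.5 cylinder at (-1, -0.5) partially overlaps it — only the 301.67 mm² overlap (of its 344.14 mm²) is removed, clipping the outline — 2 connected regions; (whole slice rotated 5° about Z — lengths, areas and connectivity unchanged). The result has 2 disconnected regions.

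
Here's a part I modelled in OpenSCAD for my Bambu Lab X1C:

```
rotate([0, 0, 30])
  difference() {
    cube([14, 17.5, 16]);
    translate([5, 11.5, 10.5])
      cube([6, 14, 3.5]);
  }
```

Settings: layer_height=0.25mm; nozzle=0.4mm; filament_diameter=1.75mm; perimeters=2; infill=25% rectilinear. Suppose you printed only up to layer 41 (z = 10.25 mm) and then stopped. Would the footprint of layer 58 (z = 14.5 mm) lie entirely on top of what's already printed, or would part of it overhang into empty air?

Compare the two slices. At z = 10.25: the cube (footprint 14×17.5) is included at this height (area 245.00 mm²); the cube at (5, 11.5) does not reach this height (z outside [10.5, 14]); After the difference (first − rest): none of the subtracted shapes is present at this height, so the 14×17.5 cube is unchanged — area = 245.00 mm²; (whole slice rotated 30° about Z — lengths, areas and connectivity unchanged). At z = 14.5: the 14×17.5 cube contributes its full rectangle (area 245.00 mm²); the cube at (5, 11.5) is not intersected at this z (z outside [10.5, 14]); Subtracting the remaining from the first: none of the subtracted shapes is present at this height, so the 14×17.5 cube is unchanged — area = 245.00 mm²; (rotated 30° about Z; rotation is an isometry so areas/perimeters/island counts are preserved). Checking containment: the cross-section at z = 14.5 is a subset of the cross-section at z = 10.25.

entirely on top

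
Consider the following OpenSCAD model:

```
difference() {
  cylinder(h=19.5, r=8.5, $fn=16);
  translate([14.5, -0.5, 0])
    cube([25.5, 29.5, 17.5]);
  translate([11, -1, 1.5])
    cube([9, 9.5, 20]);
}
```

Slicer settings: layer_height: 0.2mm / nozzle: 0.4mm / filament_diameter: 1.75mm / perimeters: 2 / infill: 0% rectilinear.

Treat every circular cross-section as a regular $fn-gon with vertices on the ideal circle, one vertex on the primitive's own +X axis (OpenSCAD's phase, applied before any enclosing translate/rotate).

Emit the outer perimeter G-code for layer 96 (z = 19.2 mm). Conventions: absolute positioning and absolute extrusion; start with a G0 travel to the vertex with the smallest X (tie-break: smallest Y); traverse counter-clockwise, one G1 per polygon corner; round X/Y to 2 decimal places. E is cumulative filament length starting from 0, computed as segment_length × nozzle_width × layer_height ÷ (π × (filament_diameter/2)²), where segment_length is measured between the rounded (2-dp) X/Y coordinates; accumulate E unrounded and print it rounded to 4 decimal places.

G0 X-8.50 Y0.00 Z19.20
G1 X-7.85 Y-3.25 E0.1102
G1 X-6.01 Y-6.01 E0.2206
G1 X-3.25 Y-7.85 E0.3309
G1 X0.00 Y-8.50 E0.4411
G1 X3.25 Y-7.85 E0.5514
G1 X6.01 Y-6.01 E0.6617
G1 X7.85 Y-3.25 E0.7720
G1 X8.50 Y0.00 E0.8823
G1 X7.85 Y3.25 E0.9925
G1 X6.01 Y6.01 E1.1028
G1 X3.25 Y7.85 E1.2131
G1 X0.00 Y8.50 E1.3234
G1 X-3.25 Y7.85 E1.4336
G1 X-6.01 Y6.01 E1.5439
G1 X-7.85 Y3.25 E1.6543
G1 X-8.50 Y0.00 E1.7645

At z = 19.2 mm: the r=8.5 cylinder gives a regular 16-gon of circumradius 8.5 (constant along its height); the cube at (14.5, -0.5) is not intersected at this z (z outside [0, 17.5]); the 9×9.5 cube at (11, -1) contributes its full rectangle; Taking the first minus the rest: starting from the r=8.5 cylinder, the 9×9.5 cube at (11, -1) misses the remaining region (no effect) — 1 connected region. The outline is a single polygon with 16 vertices. Extrusion per mm of travel: 0.4 × 0.2 / (π × 0.875²) = 0.033260. Accumulating E over each segment gives final E = 1.7645.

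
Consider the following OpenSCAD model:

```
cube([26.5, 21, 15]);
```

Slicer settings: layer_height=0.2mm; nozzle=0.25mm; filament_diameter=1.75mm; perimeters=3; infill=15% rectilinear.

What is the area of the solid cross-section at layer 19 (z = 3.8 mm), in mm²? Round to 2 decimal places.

556.50 mm²

At z = 3.8 mm: the cube is present — its section is the full 26.5×21 rectangle (area 556.50 mm²). Overall, the cross-section is a single solid region. Net area = 556.50 mm².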